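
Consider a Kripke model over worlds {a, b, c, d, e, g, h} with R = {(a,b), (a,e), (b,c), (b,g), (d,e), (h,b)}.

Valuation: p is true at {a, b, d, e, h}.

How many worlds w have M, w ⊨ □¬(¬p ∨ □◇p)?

4

a: successors {b, e}; ¬(¬p ∨ □◇p) there: b:T, e:F. ✗
b: successors {c, g}; ¬(¬p ∨ □◇p) there: c:F, g:F. ✗
c: no successors, so □¬(¬p ∨ □◇p) holds vacuously. ✓
d: successors {e}; ¬(¬p ∨ □◇p) there: e:F. ✗
e: no successors, so □¬(¬p ∨ □◇p) holds vacuously. ✓
g: no successors, so □¬(¬p ∨ □◇p) holds vacuously. ✓
h: successors {b}; ¬(¬p ∨ □◇p) there: b:T. ✓
Satisfying worlds: {c, e, g, h}.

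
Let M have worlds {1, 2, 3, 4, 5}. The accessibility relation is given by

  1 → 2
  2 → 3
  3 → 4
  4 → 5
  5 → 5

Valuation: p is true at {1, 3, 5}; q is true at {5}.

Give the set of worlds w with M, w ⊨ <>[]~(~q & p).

{2, 3, 4, 5}

1: successors {2}; []~(~q & p) there: 2:F. ✗
2: successors {3}; []~(~q & p) there: 3:T. ✓
3: successors {4}; []~(~q & p) there: 4:T. ✓
4: successors {5}; []~(~q & p) there: 5:T. ✓
5: successors {5}; []~(~q & p) there: 5:T. ✓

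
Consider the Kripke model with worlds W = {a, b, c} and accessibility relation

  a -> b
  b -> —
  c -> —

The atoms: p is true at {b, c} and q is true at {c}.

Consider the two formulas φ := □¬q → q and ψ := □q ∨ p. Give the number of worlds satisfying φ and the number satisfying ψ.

For □¬q → q:
a: □¬q is T, q is F. ✗
b: □¬q is T, q is F. ✗
c: □¬q is T, q is T. ✓
— 1 world.
For □q ∨ p:
a: □q is F, p is F. ✗
b: □q is T, p is T. ✓
c: □q is T, p is T. ✓
— 2 worlds.

1 and 2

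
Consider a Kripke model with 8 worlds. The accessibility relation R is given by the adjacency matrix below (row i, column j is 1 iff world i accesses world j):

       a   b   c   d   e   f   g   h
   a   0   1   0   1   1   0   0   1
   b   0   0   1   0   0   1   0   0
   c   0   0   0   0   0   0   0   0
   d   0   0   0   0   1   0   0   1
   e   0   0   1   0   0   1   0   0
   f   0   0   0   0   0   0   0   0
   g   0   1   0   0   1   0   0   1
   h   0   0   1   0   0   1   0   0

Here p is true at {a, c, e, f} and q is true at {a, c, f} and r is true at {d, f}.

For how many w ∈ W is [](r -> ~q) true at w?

a: successors {b, d, e, h}; r -> ~q there: b:T, d:T, e:T, h:T. ✓
b: successors {c, f}; r -> ~q there: c:T, f:F. ✗
c: no successors, so [](r -> ~q) holds vacuously. ✓
d: successors {e, h}; r -> ~q there: e:T, h:T. ✓
e: successors {c, f}; r -> ~q there: c:T, f:F. ✗
f: no successors, so [](r -> ~q) holds vacuously. ✓
g: successors {b, e, h}; r -> ~q there: b:T, e:T, h:T. ✓
h: successors {c, f}; r -> ~q there: c:T, f:F. ✗
Satisfying worlds: {a, c, d, f, g}.

5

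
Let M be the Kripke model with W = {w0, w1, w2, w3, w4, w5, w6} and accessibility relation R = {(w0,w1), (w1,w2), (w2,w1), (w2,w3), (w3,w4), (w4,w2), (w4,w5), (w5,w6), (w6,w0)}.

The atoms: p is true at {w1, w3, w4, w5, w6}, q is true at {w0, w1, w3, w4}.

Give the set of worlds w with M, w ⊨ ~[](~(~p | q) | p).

{w1, w4, w6}

w0: [](~(~p | q) | p) is T. ✗
w1: [](~(~p | q) | p) is F. ✓
w2: [](~(~p | q) | p) is T. ✗
w3: [](~(~p | q) | p) is T. ✗
w4: [](~(~p | q) | p) is F. ✓
w5: [](~(~p | q) | p) is T. ✗
w6: [](~(~p | q) | p) is F. ✓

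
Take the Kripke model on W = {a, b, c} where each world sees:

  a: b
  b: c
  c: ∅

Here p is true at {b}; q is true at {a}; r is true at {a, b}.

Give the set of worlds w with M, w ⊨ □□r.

{b, c}

a: successors {b}; □r there: b:F. ✗
b: successors {c}; □r there: c:T. ✓
c: no successors, so □□r holds vacuously. ✓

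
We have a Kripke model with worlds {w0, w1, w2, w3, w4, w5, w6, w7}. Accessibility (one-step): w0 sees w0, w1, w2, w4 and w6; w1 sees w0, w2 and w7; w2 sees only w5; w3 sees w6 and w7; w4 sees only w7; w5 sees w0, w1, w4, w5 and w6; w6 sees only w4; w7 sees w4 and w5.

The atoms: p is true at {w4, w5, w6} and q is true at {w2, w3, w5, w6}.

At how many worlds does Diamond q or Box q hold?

w0: Diamond q is T, Box q is F. ✓
w1: Diamond q is T, Box q is F. ✓
w2: Diamond q is T, Box q is T. ✓
w3: Diamond q is T, Box q is F. ✓
w4: Diamond q is F, Box q is F. ✗
w5: Diamond q is T, Box q is F. ✓
w6: Diamond q is F, Box q is F. ✗
w7: Diamond q is T, Box q is F. ✓
Satisfying worlds: {w0, w1, w2, w3, w5, w7}.

6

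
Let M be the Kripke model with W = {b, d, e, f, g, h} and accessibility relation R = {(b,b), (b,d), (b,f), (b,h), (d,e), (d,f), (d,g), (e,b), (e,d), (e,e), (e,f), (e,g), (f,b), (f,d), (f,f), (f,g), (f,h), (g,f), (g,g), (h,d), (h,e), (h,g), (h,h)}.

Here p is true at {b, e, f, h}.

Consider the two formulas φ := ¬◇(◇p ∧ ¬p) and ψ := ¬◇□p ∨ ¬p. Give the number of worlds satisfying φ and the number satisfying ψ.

For ¬◇(◇p ∧ ¬p):
b: ◇(◇p ∧ ¬p) is T. ✗
d: ◇(◇p ∧ ¬p) is T. ✗
e: ◇(◇p ∧ ¬p) is T. ✗
f: ◇(◇p ∧ ¬p) is T. ✗
g: ◇(◇p ∧ ¬p) is T. ✗
h: ◇(◇p ∧ ¬p) is T. ✗
— 0 worlds.
For ¬◇□p ∨ ¬p:
b: ¬◇□p is T, ¬p is F. ✓
d: ¬◇□p is T, ¬p is T. ✓
e: ¬◇□p is T, ¬p is F. ✓
f: ¬◇□p is T, ¬p is F. ✓
g: ¬◇□p is T, ¬p is T. ✓
h: ¬◇□p is T, ¬p is F. ✓
— 6 worlds.

0 and 6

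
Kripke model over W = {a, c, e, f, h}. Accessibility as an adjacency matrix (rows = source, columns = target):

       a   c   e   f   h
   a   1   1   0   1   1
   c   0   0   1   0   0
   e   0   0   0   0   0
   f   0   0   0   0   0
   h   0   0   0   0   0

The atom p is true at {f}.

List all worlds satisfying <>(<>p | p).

a: successors {a, c, f, h}; <>p | p there: a:T, c:F, f:T, h:F. ✓
c: successors {e}; <>p | p there: e:F. ✗
e: no successors, so <>(<>p | p) fails. ✗
f: no successors, so <>(<>p | p) fails. ✗
h: no successors, so <>(<>p | p) fails. ✗

{a}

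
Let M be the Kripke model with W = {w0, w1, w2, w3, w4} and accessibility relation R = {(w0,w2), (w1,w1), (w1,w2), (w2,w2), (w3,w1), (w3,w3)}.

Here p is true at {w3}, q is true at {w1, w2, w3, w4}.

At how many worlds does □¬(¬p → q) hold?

1

w0: successors {w2}; ¬(¬p → q) there: w2:F. ✗
w1: successors {w1, w2}; ¬(¬p → q) there: w1:F, w2:F. ✗
w2: successors {w2}; ¬(¬p → q) there: w2:F. ✗
w3: successors {w1, w3}; ¬(¬p → q) there: w1:F, w3:F. ✗
w4: no successors, so □¬(¬p → q) holds vacuously. ✓
Satisfying worlds: {w4}.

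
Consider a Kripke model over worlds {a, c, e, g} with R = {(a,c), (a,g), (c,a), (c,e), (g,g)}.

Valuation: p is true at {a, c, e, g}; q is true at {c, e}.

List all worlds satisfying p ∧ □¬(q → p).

{e}

a: p is T, □¬(q → p) is F. ✗
c: p is T, □¬(q → p) is F. ✗
e: p is T, □¬(q → p) is T. ✓
g: p is T, □¬(q → p) is F. ✗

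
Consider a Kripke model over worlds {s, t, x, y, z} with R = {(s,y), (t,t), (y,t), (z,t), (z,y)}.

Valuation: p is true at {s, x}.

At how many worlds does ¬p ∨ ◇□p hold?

3

s: ¬p is F, ◇□p is F. ✗
t: ¬p is T, ◇□p is F. ✓
x: ¬p is F, ◇□p is F. ✗
y: ¬p is T, ◇□p is F. ✓
z: ¬p is T, ◇□p is F. ✓
Satisfying worlds: {t, y, z}.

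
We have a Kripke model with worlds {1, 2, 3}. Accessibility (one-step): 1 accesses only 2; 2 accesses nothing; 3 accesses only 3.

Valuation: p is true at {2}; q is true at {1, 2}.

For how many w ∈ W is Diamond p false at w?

1: successors {2}; p there: 2:T. ✓
2: no successors, so Diamond p fails. ✗
3: successors {3}; p there: 3:F. ✗
Satisfying worlds: {1}.
So Diamond p fails at the other 2 worlds.

2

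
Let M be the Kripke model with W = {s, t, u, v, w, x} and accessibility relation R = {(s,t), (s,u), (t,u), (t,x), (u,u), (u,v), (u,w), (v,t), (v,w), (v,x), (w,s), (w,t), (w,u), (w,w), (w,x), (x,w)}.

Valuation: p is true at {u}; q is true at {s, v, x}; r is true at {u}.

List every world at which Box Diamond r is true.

s: successors {t, u}; Diamond r there: t:T, u:T. ✓
t: successors {u, x}; Diamond r there: u:T, x:F. ✗
u: successors {u, v, w}; Diamond r there: u:T, v:F, w:T. ✗
v: successors {t, w, x}; Diamond r there: t:T, w:T, x:F. ✗
w: successors {s, t, u, w, x}; Diamond r there: s:T, t:T, u:T, w:T, x:F. ✗
x: successors {w}; Diamond r there: w:T. ✓

{s, x}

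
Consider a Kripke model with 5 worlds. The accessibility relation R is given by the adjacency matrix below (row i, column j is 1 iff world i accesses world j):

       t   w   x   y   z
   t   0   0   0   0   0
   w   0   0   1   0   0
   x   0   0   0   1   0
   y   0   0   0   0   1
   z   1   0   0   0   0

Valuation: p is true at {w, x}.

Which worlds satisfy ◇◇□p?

t: no successors, so ◇◇□p fails. ✗
w: successors {x}; ◇□p there: x:F. ✗
x: successors {y}; ◇□p there: y:F. ✗
y: successors {z}; ◇□p there: z:T. ✓
z: successors {t}; ◇□p there: t:F. ✗

{y}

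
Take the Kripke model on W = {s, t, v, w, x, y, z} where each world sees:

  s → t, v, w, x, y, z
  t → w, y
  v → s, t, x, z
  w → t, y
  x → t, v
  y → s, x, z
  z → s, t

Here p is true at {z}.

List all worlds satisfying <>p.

s: successors {t, v, w, x, y, z}; p there: t:F, v:F, w:F, x:F, y:F, z:T. ✓
t: successors {w, y}; p there: w:F, y:F. ✗
v: successors {s, t, x, z}; p there: s:F, t:F, x:F, z:T. ✓
w: successors {t, y}; p there: t:F, y:F. ✗
x: successors {t, v}; p there: t:F, v:F. ✗
y: successors {s, x, z}; p there: s:F, x:F, z:T. ✓
z: successors {s, t}; p there: s:F, t:F. ✗

{s, v, y}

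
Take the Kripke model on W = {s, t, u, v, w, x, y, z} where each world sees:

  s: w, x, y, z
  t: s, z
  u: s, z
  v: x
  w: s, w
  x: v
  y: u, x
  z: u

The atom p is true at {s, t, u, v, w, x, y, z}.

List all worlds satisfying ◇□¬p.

∅

s: successors {w, x, y, z}; □¬p there: w:F, x:F, y:F, z:F. ✗
t: successors {s, z}; □¬p there: s:F, z:F. ✗
u: successors {s, z}; □¬p there: s:F, z:F. ✗
v: successors {x}; □¬p there: x:F. ✗
w: successors {s, w}; □¬p there: s:F, w:F. ✗
x: successors {v}; □¬p there: v:F. ✗
y: successors {u, x}; □¬p there: u:F, x:F. ✗
z: successors {u}; □¬p there: u:F. ✗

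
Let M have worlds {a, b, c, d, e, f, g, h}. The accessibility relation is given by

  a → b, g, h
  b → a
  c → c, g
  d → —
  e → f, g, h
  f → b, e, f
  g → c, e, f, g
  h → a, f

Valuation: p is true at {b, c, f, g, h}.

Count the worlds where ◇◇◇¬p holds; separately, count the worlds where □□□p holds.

For ◇◇◇¬p:
a: successors {b, g, h}; ◇◇¬p there: b:F, g:T, h:T. ✓
b: successors {a}; ◇◇¬p there: a:T. ✓
c: successors {c, g}; ◇◇¬p there: c:T, g:T. ✓
d: no successors, so ◇◇◇¬p fails. ✗
e: successors {f, g, h}; ◇◇¬p there: f:T, g:T, h:T. ✓
f: successors {b, e, f}; ◇◇¬p there: b:F, e:T, f:T. ✓
g: successors {c, e, f, g}; ◇◇¬p there: c:T, e:T, f:T, g:T. ✓
h: successors {a, f}; ◇◇¬p there: a:T, f:T. ✓
— 7 worlds.
For □□□p:
a: successors {b, g, h}; □□p there: b:T, g:F, h:F. ✗
b: successors {a}; □□p there: a:F. ✗
c: successors {c, g}; □□p there: c:F, g:F. ✗
d: no successors, so □□□p holds vacuously. ✓
e: successors {f, g, h}; □□p there: f:F, g:F, h:F. ✗
f: successors {b, e, f}; □□p there: b:T, e:F, f:F. ✗
g: successors {c, e, f, g}; □□p there: c:F, e:F, f:F, g:F. ✗
h: successors {a, f}; □□p there: a:F, f:F. ✗
— 1 world.

7 and 1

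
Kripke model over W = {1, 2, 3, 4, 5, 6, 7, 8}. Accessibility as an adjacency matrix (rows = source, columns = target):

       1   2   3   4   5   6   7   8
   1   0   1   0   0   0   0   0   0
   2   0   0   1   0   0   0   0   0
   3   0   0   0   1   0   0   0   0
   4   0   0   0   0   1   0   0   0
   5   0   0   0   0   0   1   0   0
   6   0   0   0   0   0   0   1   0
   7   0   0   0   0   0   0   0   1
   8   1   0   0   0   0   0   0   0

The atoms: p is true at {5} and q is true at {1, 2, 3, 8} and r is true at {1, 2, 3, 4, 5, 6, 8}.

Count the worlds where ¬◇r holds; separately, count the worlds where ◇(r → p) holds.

1 and 2

For ¬◇r:
1: ◇r is T. ✗
2: ◇r is T. ✗
3: ◇r is T. ✗
4: ◇r is T. ✗
5: ◇r is T. ✗
6: ◇r is F. ✓
7: ◇r is T. ✗
8: ◇r is T. ✗
— 1 world.
For ◇(r → p):
1: successors {2}; r → p there: 2:F. ✗
2: successors {3}; r → p there: 3:F. ✗
3: successors {4}; r → p there: 4:F. ✗
4: successors {5}; r → p there: 5:T. ✓
5: successors {6}; r → p there: 6:F. ✗
6: successors {7}; r → p there: 7:T. ✓
7: successors {8}; r → p there: 8:F. ✗
8: successors {1}; r → p there: 1:F. ✗
— 2 worlds.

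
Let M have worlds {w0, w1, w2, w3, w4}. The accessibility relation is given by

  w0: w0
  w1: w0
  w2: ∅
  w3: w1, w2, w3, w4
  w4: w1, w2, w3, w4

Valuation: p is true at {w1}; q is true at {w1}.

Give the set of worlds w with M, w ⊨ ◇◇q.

{w3, w4}

w0: successors {w0}; ◇q there: w0:F. ✗
w1: successors {w0}; ◇q there: w0:F. ✗
w2: no successors, so ◇◇q fails. ✗
w3: successors {w1, w2, w3, w4}; ◇q there: w1:F, w2:F, w3:T, w4:T. ✓
w4: successors {w1, w2, w3, w4}; ◇q there: w1:F, w2:F, w3:T, w4:T. ✓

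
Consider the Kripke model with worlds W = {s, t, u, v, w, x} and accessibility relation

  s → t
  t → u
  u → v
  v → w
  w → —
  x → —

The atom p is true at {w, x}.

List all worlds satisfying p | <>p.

{v, w, x}

s: p is F, <>p is F. ✗
t: p is F, <>p is F. ✗
u: p is F, <>p is F. ✗
v: p is F, <>p is T. ✓
w: p is T, <>p is F. ✓
x: p is T, <>p is F. ✓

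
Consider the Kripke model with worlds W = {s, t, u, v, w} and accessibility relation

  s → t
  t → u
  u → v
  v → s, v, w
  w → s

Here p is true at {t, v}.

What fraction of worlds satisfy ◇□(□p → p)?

3/5

s: successors {t}; □(□p → p) there: t:F. ✗
t: successors {u}; □(□p → p) there: u:T. ✓
u: successors {v}; □(□p → p) there: v:F. ✗
v: successors {s, v, w}; □(□p → p) there: s:T, v:F, w:F. ✓
w: successors {s}; □(□p → p) there: s:T. ✓
That's 3 of 5 worlds, so 3/5.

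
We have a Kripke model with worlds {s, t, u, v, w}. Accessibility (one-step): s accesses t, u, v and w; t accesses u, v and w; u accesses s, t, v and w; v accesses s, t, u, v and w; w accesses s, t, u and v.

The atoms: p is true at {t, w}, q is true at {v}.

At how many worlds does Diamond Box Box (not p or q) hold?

0

s: successors {t, u, v, w}; Box Box (not p or q) there: t:F, u:F, v:F, w:F. ✗
t: successors {u, v, w}; Box Box (not p or q) there: u:F, v:F, w:F. ✗
u: successors {s, t, v, w}; Box Box (not p or q) there: s:F, t:F, v:F, w:F. ✗
v: successors {s, t, u, v, w}; Box Box (not p or q) there: s:F, t:F, u:F, v:F, w:F. ✗
w: successors {s, t, u, v}; Box Box (not p or q) there: s:F, t:F, u:F, v:F. ✗
Satisfying worlds: ∅.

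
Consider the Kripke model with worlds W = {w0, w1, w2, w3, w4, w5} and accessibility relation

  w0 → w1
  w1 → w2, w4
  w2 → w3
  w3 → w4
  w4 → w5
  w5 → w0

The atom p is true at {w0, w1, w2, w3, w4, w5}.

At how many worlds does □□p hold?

w0: successors {w1}; □p there: w1:T. ✓
w1: successors {w2, w4}; □p there: w2:T, w4:T. ✓
w2: successors {w3}; □p there: w3:T. ✓
w3: successors {w4}; □p there: w4:T. ✓
w4: successors {w5}; □p there: w5:T. ✓
w5: successors {w0}; □p there: w0:T. ✓
Satisfying worlds: {w0, w1, w2, w3, w4, w5}.

6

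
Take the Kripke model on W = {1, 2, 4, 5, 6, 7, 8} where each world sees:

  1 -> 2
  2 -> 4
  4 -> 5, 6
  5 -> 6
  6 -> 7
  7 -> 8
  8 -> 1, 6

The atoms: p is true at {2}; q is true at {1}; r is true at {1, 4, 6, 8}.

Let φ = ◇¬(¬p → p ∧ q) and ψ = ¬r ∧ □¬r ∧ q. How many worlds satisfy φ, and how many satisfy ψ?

For ◇¬(¬p → p ∧ q):
1: successors {2}; ¬(¬p → p ∧ q) there: 2:F. ✗
2: successors {4}; ¬(¬p → p ∧ q) there: 4:T. ✓
4: successors {5, 6}; ¬(¬p → p ∧ q) there: 5:T, 6:T. ✓
5: successors {6}; ¬(¬p → p ∧ q) there: 6:T. ✓
6: successors {7}; ¬(¬p → p ∧ q) there: 7:T. ✓
7: successors {8}; ¬(¬p → p ∧ q) there: 8:T. ✓
8: successors {1, 6}; ¬(¬p → p ∧ q) there: 1:T, 6:T. ✓
— 6 worlds.
For ¬r ∧ □¬r ∧ q:
1: ¬r is F, □¬r ∧ q is T. ✗
2: ¬r is T, □¬r ∧ q is F. ✗
4: ¬r is F, □¬r ∧ q is F. ✗
5: ¬r is T, □¬r ∧ q is F. ✗
6: ¬r is F, □¬r ∧ q is F. ✗
7: ¬r is T, □¬r ∧ q is F. ✗
8: ¬r is F, □¬r ∧ q is F. ✗
— 0 worlds.

6 and 0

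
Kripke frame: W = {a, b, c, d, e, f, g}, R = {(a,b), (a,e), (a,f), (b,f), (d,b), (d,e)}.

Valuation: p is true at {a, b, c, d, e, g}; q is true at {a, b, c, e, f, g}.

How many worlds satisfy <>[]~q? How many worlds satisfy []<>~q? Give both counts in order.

For <>[]~q:
a: successors {b, e, f}; []~q there: b:F, e:T, f:T. ✓
b: successors {f}; []~q there: f:T. ✓
c: no successors, so <>[]~q fails. ✗
d: successors {b, e}; []~q there: b:F, e:T. ✓
e: no successors, so <>[]~q fails. ✗
f: no successors, so <>[]~q fails. ✗
g: no successors, so <>[]~q fails. ✗
— 3 worlds.
For []<>~q:
a: successors {b, e, f}; <>~q there: b:F, e:F, f:F. ✗
b: successors {f}; <>~q there: f:F. ✗
c: no successors, so []<>~q holds vacuously. ✓
d: successors {b, e}; <>~q there: b:F, e:F. ✗
e: no successors, so []<>~q holds vacuously. ✓
f: no successors, so []<>~q holds vacuously. ✓
g: no successors, so []<>~q holds vacuously. ✓
— 4 worlds.

3 and 4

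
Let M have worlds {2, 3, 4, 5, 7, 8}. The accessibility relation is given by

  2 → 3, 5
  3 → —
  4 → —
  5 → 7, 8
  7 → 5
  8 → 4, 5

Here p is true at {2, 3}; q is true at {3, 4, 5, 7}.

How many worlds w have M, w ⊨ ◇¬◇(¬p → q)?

2: successors {3, 5}; ¬◇(¬p → q) there: 3:T, 5:F. ✓
3: no successors, so ◇¬◇(¬p → q) fails. ✗
4: no successors, so ◇¬◇(¬p → q) fails. ✗
5: successors {7, 8}; ¬◇(¬p → q) there: 7:F, 8:F. ✗
7: successors {5}; ¬◇(¬p → q) there: 5:F. ✗
8: successors {4, 5}; ¬◇(¬p → q) there: 4:T, 5:F. ✓
Satisfying worlds: {2, 8}.

2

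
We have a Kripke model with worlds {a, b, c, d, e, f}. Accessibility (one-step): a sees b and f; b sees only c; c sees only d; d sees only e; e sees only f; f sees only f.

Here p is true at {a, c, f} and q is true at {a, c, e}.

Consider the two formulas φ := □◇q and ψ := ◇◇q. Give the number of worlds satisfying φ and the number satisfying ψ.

1 and 2

For □◇q:
a: successors {b, f}; ◇q there: b:T, f:F. ✗
b: successors {c}; ◇q there: c:F. ✗
c: successors {d}; ◇q there: d:T. ✓
d: successors {e}; ◇q there: e:F. ✗
e: successors {f}; ◇q there: f:F. ✗
f: successors {f}; ◇q there: f:F. ✗
— 1 world.
For ◇◇q:
a: successors {b, f}; ◇q there: b:T, f:F. ✓
b: successors {c}; ◇q there: c:F. ✗
c: successors {d}; ◇q there: d:T. ✓
d: successors {e}; ◇q there: e:F. ✗
e: successors {f}; ◇q there: f:F. ✗
f: successors {f}; ◇q there: f:F. ✗
— 2 worlds.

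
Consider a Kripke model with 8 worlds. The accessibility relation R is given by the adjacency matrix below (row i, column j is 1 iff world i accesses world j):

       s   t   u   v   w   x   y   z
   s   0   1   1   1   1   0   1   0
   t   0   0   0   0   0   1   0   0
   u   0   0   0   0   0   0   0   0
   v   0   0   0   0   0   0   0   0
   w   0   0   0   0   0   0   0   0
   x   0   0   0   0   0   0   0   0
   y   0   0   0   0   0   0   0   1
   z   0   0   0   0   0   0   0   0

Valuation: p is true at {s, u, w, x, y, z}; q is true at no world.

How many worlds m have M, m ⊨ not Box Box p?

0

s: Box Box p is T. ✗
t: Box Box p is T. ✗
u: Box Box p is T. ✗
v: Box Box p is T. ✗
w: Box Box p is T. ✗
x: Box Box p is T. ✗
y: Box Box p is T. ✗
z: Box Box p is T. ✗
Satisfying worlds: ∅.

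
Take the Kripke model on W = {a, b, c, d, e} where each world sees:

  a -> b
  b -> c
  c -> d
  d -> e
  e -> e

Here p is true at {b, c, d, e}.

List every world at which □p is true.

{a, b, c, d, e}

a: successors {b}; p there: b:T. ✓
b: successors {c}; p there: c:T. ✓
c: successors {d}; p there: d:T. ✓
d: successors {e}; p there: e:T. ✓
e: successors {e}; p there: e:T. ✓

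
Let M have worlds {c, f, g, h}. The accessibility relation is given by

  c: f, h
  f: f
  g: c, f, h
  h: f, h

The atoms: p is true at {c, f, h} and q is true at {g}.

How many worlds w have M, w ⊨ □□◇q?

0

c: successors {f, h}; □◇q there: f:F, h:F. ✗
f: successors {f}; □◇q there: f:F. ✗
g: successors {c, f, h}; □◇q there: c:F, f:F, h:F. ✗
h: successors {f, h}; □◇q there: f:F, h:F. ✗
Satisfying worlds: ∅.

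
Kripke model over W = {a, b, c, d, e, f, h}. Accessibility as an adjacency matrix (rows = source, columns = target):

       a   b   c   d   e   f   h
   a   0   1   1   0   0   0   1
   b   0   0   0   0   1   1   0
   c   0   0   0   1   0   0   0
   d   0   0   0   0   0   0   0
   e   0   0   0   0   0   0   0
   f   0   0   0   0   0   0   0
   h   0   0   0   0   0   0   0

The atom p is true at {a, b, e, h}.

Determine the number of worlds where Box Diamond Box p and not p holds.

2

a: Box Diamond Box p is F, not p is F. ✗
b: Box Diamond Box p is F, not p is F. ✗
c: Box Diamond Box p is F, not p is T. ✗
d: Box Diamond Box p is T, not p is T. ✓
e: Box Diamond Box p is T, not p is F. ✗
f: Box Diamond Box p is T, not p is T. ✓
h: Box Diamond Box p is T, not p is F. ✗
Satisfying worlds: {d, f}.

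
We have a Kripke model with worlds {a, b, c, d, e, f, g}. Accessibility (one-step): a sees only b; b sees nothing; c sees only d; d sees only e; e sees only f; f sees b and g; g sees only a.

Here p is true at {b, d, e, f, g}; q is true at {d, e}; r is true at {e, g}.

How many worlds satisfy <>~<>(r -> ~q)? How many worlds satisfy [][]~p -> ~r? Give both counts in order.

3 and 7

For <>~<>(r -> ~q):
a: successors {b}; ~<>(r -> ~q) there: b:T. ✓
b: no successors, so <>~<>(r -> ~q) fails. ✗
c: successors {d}; ~<>(r -> ~q) there: d:T. ✓
d: successors {e}; ~<>(r -> ~q) there: e:F. ✗
e: successors {f}; ~<>(r -> ~q) there: f:F. ✗
f: successors {b, g}; ~<>(r -> ~q) there: b:T, g:F. ✓
g: successors {a}; ~<>(r -> ~q) there: a:F. ✗
— 3 worlds.
For [][]~p -> ~r:
a: [][]~p is T, ~r is T. ✓
b: [][]~p is T, ~r is T. ✓
c: [][]~p is F, ~r is T. ✓
d: [][]~p is F, ~r is T. ✓
e: [][]~p is F, ~r is F. ✓
f: [][]~p is T, ~r is T. ✓
g: [][]~p is F, ~r is F. ✓
— 7 worlds.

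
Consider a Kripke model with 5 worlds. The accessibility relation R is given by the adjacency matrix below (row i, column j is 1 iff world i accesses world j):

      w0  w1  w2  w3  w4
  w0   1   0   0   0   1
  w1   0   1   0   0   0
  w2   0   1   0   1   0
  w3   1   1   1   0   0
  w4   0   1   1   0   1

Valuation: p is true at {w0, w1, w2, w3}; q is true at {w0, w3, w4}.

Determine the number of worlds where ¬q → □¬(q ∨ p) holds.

w0: ¬q is F, □¬(q ∨ p) is F. ✓
w1: ¬q is T, □¬(q ∨ p) is F. ✗
w2: ¬q is T, □¬(q ∨ p) is F. ✗
w3: ¬q is F, □¬(q ∨ p) is F. ✓
w4: ¬q is F, □¬(q ∨ p) is F. ✓
Satisfying worlds: {w0, w3, w4}.

3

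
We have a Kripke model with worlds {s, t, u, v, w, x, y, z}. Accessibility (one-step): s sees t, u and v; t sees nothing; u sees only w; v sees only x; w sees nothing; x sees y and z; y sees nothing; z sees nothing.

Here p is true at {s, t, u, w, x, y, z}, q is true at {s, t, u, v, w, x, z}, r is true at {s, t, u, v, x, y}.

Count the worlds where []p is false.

1

s: successors {t, u, v}; p there: t:T, u:T, v:F. ✗
t: no successors, so []p holds vacuously. ✓
u: successors {w}; p there: w:T. ✓
v: successors {x}; p there: x:T. ✓
w: no successors, so []p holds vacuously. ✓
x: successors {y, z}; p there: y:T, z:T. ✓
y: no successors, so []p holds vacuously. ✓
z: no successors, so []p holds vacuously. ✓
Satisfying worlds: {t, u, v, w, x, y, z}.
So []p fails at the other 1 world.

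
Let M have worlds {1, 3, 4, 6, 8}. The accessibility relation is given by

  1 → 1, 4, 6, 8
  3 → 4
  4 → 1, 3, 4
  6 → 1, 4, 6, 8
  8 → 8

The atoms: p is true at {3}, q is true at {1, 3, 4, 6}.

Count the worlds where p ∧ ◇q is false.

1: p is F, ◇q is T. ✗
3: p is T, ◇q is T. ✓
4: p is F, ◇q is T. ✗
6: p is F, ◇q is T. ✗
8: p is F, ◇q is F. ✗
Satisfying worlds: {3}.
So p ∧ ◇q fails at the other 4 worlds.

4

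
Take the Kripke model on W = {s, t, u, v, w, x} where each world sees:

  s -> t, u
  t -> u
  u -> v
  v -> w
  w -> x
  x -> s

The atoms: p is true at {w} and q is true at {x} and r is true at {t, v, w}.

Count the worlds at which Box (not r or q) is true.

3

s: successors {t, u}; not r or q there: t:F, u:T. ✗
t: successors {u}; not r or q there: u:T. ✓
u: successors {v}; not r or q there: v:F. ✗
v: successors {w}; not r or q there: w:F. ✗
w: successors {x}; not r or q there: x:T. ✓
x: successors {s}; not r or q there: s:T. ✓
Satisfying worlds: {t, w, x}.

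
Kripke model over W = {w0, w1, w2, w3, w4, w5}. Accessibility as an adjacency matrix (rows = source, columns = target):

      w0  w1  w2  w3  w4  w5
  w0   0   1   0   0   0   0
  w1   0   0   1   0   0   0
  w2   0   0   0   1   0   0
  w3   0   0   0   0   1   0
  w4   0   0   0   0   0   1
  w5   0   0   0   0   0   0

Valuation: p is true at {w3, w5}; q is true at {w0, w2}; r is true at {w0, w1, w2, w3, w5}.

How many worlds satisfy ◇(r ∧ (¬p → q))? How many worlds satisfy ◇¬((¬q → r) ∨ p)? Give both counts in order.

3 and 1

For ◇(r ∧ (¬p → q)):
w0: successors {w1}; r ∧ (¬p → q) there: w1:F. ✗
w1: successors {w2}; r ∧ (¬p → q) there: w2:T. ✓
w2: successors {w3}; r ∧ (¬p → q) there: w3:T. ✓
w3: successors {w4}; r ∧ (¬p → q) there: w4:F. ✗
w4: successors {w5}; r ∧ (¬p → q) there: w5:T. ✓
w5: no successors, so ◇(r ∧ (¬p → q)) fails. ✗
— 3 worlds.
For ◇¬((¬q → r) ∨ p):
w0: successors {w1}; ¬((¬q → r) ∨ p) there: w1:F. ✗
w1: successors {w2}; ¬((¬q → r) ∨ p) there: w2:F. ✗
w2: successors {w3}; ¬((¬q → r) ∨ p) there: w3:F. ✗
w3: successors {w4}; ¬((¬q → r) ∨ p) there: w4:T. ✓
w4: successors {w5}; ¬((¬q → r) ∨ p) there: w5:F. ✗
w5: no successors, so ◇¬((¬q → r) ∨ p) fails. ✗
— 1 world.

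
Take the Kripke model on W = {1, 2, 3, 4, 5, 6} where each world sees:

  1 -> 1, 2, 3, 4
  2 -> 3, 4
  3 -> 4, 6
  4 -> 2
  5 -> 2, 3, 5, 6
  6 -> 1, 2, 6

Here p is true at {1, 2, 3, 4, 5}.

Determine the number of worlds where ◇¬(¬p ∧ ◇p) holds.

6

1: successors {1, 2, 3, 4}; ¬(¬p ∧ ◇p) there: 1:T, 2:T, 3:T, 4:T. ✓
2: successors {3, 4}; ¬(¬p ∧ ◇p) there: 3:T, 4:T. ✓
3: successors {4, 6}; ¬(¬p ∧ ◇p) there: 4:T, 6:F. ✓
4: successors {2}; ¬(¬p ∧ ◇p) there: 2:T. ✓
5: successors {2, 3, 5, 6}; ¬(¬p ∧ ◇p) there: 2:T, 3:T, 5:T, 6:F. ✓
6: successors {1, 2, 6}; ¬(¬p ∧ ◇p) there: 1:T, 2:T, 6:F. ✓
Satisfying worlds: {1, 2, 3, 4, 5, 6}.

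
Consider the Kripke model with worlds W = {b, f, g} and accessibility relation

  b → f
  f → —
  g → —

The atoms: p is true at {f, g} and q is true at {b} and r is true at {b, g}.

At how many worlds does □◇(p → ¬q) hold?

b: successors {f}; ◇(p → ¬q) there: f:F. ✗
f: no successors, so □◇(p → ¬q) holds vacuously. ✓
g: no successors, so □◇(p → ¬q) holds vacuously. ✓
Satisfying worlds: {f, g}.

2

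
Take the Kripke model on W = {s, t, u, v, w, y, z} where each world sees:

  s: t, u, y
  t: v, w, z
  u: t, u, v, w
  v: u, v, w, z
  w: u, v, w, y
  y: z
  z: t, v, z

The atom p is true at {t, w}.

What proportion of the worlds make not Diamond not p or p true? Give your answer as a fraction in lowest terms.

2/7

s: not Diamond not p is F, p is F. ✗
t: not Diamond not p is F, p is T. ✓
u: not Diamond not p is F, p is F. ✗
v: not Diamond not p is F, p is F. ✗
w: not Diamond not p is F, p is T. ✓
y: not Diamond not p is F, p is F. ✗
z: not Diamond not p is F, p is F. ✗
That's 2 of 7 worlds, so 2/7.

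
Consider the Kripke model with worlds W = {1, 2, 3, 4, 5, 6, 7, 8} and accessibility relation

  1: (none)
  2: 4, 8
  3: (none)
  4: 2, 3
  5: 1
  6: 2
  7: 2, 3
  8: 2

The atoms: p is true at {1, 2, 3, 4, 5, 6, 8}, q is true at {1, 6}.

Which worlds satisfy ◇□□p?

{2, 4, 5, 6, 7, 8}

1: no successors, so ◇□□p fails. ✗
2: successors {4, 8}; □□p there: 4:T, 8:T. ✓
3: no successors, so ◇□□p fails. ✗
4: successors {2, 3}; □□p there: 2:T, 3:T. ✓
5: successors {1}; □□p there: 1:T. ✓
6: successors {2}; □□p there: 2:T. ✓
7: successors {2, 3}; □□p there: 2:T, 3:T. ✓
8: successors {2}; □□p there: 2:T. ✓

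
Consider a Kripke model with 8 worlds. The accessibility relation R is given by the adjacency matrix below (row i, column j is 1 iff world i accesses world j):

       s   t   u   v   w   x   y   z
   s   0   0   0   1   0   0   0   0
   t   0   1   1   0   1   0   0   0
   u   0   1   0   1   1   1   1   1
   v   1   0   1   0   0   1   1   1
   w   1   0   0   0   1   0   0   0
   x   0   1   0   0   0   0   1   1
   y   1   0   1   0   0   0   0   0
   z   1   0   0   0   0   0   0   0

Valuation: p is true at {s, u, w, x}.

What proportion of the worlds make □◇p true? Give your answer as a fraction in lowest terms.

s: successors {v}; ◇p there: v:T. ✓
t: successors {t, u, w}; ◇p there: t:T, u:T, w:T. ✓
u: successors {t, v, w, x, y, z}; ◇p there: t:T, v:T, w:T, x:F, y:T, z:T. ✗
v: successors {s, u, x, y, z}; ◇p there: s:F, u:T, x:F, y:T, z:T. ✗
w: successors {s, w}; ◇p there: s:F, w:T. ✗
x: successors {t, y, z}; ◇p there: t:T, y:T, z:T. ✓
y: successors {s, u}; ◇p there: s:F, u:T. ✗
z: successors {s}; ◇p there: s:F. ✗
That's 3 of 8 worlds, so 3/8.

3/8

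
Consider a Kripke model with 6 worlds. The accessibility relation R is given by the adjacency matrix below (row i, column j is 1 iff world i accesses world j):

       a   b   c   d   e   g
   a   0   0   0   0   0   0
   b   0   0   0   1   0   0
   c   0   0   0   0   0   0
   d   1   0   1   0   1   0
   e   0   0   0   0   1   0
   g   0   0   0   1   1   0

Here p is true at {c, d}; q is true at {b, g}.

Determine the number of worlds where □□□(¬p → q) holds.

2

a: no successors, so □□□(¬p → q) holds vacuously. ✓
b: successors {d}; □□(¬p → q) there: d:F. ✗
c: no successors, so □□□(¬p → q) holds vacuously. ✓
d: successors {a, c, e}; □□(¬p → q) there: a:T, c:T, e:F. ✗
e: successors {e}; □□(¬p → q) there: e:F. ✗
g: successors {d, e}; □□(¬p → q) there: d:F, e:F. ✗
Satisfying worlds: {a, c}.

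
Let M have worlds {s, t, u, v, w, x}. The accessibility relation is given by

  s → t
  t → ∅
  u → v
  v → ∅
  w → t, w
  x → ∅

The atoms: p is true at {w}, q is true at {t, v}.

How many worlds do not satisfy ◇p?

5

s: successors {t}; p there: t:F. ✗
t: no successors, so ◇p fails. ✗
u: successors {v}; p there: v:F. ✗
v: no successors, so ◇p fails. ✗
w: successors {t, w}; p there: t:F, w:T. ✓
x: no successors, so ◇p fails. ✗
Satisfying worlds: {w}.
So ◇p fails at the other 5 worlds.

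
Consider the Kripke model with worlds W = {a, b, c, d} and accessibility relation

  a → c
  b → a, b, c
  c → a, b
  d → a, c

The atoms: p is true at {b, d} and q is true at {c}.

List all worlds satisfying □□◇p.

a: successors {c}; □◇p there: c:F. ✗
b: successors {a, b, c}; □◇p there: a:T, b:F, c:F. ✗
c: successors {a, b}; □◇p there: a:T, b:F. ✗
d: successors {a, c}; □◇p there: a:T, c:F. ✗

∅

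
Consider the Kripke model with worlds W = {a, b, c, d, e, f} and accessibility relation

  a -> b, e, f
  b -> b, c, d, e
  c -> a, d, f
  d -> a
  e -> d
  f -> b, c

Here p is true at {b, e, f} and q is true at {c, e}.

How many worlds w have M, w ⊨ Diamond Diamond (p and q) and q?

a: Diamond Diamond (p and q) is T, q is F. ✗
b: Diamond Diamond (p and q) is T, q is F. ✗
c: Diamond Diamond (p and q) is T, q is T. ✓
d: Diamond Diamond (p and q) is T, q is F. ✗
e: Diamond Diamond (p and q) is F, q is T. ✗
f: Diamond Diamond (p and q) is T, q is F. ✗
Satisfying worlds: {c}.

1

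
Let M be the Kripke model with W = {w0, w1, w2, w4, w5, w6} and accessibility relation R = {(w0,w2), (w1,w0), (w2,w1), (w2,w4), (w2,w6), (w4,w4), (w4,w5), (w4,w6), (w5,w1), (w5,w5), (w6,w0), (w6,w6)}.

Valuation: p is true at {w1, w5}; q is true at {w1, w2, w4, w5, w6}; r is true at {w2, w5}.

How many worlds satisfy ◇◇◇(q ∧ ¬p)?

w0: successors {w2}; ◇◇(q ∧ ¬p) there: w2:T. ✓
w1: successors {w0}; ◇◇(q ∧ ¬p) there: w0:T. ✓
w2: successors {w1, w4, w6}; ◇◇(q ∧ ¬p) there: w1:T, w4:T, w6:T. ✓
w4: successors {w4, w5, w6}; ◇◇(q ∧ ¬p) there: w4:T, w5:F, w6:T. ✓
w5: successors {w1, w5}; ◇◇(q ∧ ¬p) there: w1:T, w5:F. ✓
w6: successors {w0, w6}; ◇◇(q ∧ ¬p) there: w0:T, w6:T. ✓
Satisfying worlds: {w0, w1, w2, w4, w5, w6}.

6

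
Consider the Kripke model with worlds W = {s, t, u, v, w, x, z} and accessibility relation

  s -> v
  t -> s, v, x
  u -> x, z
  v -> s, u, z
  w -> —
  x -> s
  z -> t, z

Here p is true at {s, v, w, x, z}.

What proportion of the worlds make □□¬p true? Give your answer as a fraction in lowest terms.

s: successors {v}; □¬p there: v:F. ✗
t: successors {s, v, x}; □¬p there: s:F, v:F, x:F. ✗
u: successors {x, z}; □¬p there: x:F, z:F. ✗
v: successors {s, u, z}; □¬p there: s:F, u:F, z:F. ✗
w: no successors, so □□¬p holds vacuously. ✓
x: successors {s}; □¬p there: s:F. ✗
z: successors {t, z}; □¬p there: t:F, z:F. ✗
That's 1 of 7 worlds, so 1/7.

1/7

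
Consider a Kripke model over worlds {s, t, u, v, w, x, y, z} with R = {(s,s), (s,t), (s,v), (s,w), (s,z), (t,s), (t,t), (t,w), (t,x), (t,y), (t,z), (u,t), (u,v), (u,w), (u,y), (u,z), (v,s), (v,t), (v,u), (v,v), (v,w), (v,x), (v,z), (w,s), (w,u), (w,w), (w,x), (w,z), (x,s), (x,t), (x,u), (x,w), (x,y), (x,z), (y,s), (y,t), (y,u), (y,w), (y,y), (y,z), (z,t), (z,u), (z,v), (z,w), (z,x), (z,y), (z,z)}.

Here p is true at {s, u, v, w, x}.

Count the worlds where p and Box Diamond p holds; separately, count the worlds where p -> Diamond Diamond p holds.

5 and 8

For p and Box Diamond p:
s: p is T, Box Diamond p is T. ✓
t: p is F, Box Diamond p is T. ✗
u: p is T, Box Diamond p is T. ✓
v: p is T, Box Diamond p is T. ✓
w: p is T, Box Diamond p is T. ✓
x: p is T, Box Diamond p is T. ✓
y: p is F, Box Diamond p is T. ✗
z: p is F, Box Diamond p is T. ✗
— 5 worlds.
For p -> Diamond Diamond p:
s: p is T, Diamond Diamond p is T. ✓
t: p is F, Diamond Diamond p is T. ✓
u: p is T, Diamond Diamond p is T. ✓
v: p is T, Diamond Diamond p is T. ✓
w: p is T, Diamond Diamond p is T. ✓
x: p is T, Diamond Diamond p is T. ✓
y: p is F, Diamond Diamond p is T. ✓
z: p is F, Diamond Diamond p is T. ✓
— 8 worlds.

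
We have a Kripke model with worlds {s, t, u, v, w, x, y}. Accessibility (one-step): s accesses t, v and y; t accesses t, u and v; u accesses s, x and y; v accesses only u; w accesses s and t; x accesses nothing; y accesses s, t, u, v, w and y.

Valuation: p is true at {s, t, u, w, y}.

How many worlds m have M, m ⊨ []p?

s: successors {t, v, y}; p there: t:T, v:F, y:T. ✗
t: successors {t, u, v}; p there: t:T, u:T, v:F. ✗
u: successors {s, x, y}; p there: s:T, x:F, y:T. ✗
v: successors {u}; p there: u:T. ✓
w: successors {s, t}; p there: s:T, t:T. ✓
x: no successors, so []p holds vacuously. ✓
y: successors {s, t, u, v, w, y}; p there: s:T, t:T, u:T, v:F, w:T, y:T. ✗
Satisfying worlds: {v, w, x}.

3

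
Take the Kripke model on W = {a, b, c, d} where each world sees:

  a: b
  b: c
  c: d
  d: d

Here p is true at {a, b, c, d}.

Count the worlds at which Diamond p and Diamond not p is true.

a: Diamond p is T, Diamond not p is F. ✗
b: Diamond p is T, Diamond not p is F. ✗
c: Diamond p is T, Diamond not p is F. ✗
d: Diamond p is T, Diamond not p is F. ✗
Satisfying worlds: ∅.

0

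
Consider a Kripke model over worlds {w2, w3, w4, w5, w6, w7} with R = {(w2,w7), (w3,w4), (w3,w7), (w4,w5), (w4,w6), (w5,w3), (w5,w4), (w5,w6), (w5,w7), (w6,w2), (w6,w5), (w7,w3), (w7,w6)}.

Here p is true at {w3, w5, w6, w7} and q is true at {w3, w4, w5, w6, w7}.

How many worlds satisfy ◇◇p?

6

w2: successors {w7}; ◇p there: w7:T. ✓
w3: successors {w4, w7}; ◇p there: w4:T, w7:T. ✓
w4: successors {w5, w6}; ◇p there: w5:T, w6:T. ✓
w5: successors {w3, w4, w6, w7}; ◇p there: w3:T, w4:T, w6:T, w7:T. ✓
w6: successors {w2, w5}; ◇p there: w2:T, w5:T. ✓
w7: successors {w3, w6}; ◇p there: w3:T, w6:T. ✓
Satisfying worlds: {w2, w3, w4, w5, w6, w7}.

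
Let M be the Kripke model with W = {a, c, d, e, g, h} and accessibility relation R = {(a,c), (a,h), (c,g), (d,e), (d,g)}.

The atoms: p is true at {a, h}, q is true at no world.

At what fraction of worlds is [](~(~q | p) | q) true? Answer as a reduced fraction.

a: successors {c, h}; ~(~q | p) | q there: c:F, h:F. ✗
c: successors {g}; ~(~q | p) | q there: g:F. ✗
d: successors {e, g}; ~(~q | p) | q there: e:F, g:F. ✗
e: no successors, so [](~(~q | p) | q) holds vacuously. ✓
g: no successors, so [](~(~q | p) | q) holds vacuously. ✓
h: no successors, so [](~(~q | p) | q) holds vacuously. ✓
That's 3 of 6 worlds, so 3/6 = 1/2.

1/2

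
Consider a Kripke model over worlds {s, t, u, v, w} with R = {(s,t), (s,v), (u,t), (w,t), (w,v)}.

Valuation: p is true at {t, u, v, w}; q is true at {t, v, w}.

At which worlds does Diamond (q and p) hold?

{s, u, w}

s: successors {t, v}; q and p there: t:T, v:T. ✓
t: no successors, so Diamond (q and p) fails. ✗
u: successors {t}; q and p there: t:T. ✓
v: no successors, so Diamond (q and p) fails. ✗
w: successors {t, v}; q and p there: t:T, v:T. ✓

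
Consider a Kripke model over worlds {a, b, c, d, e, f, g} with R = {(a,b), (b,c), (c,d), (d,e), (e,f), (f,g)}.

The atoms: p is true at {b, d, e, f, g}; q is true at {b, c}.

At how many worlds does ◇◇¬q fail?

3

a: successors {b}; ◇¬q there: b:F. ✗
b: successors {c}; ◇¬q there: c:T. ✓
c: successors {d}; ◇¬q there: d:T. ✓
d: successors {e}; ◇¬q there: e:T. ✓
e: successors {f}; ◇¬q there: f:T. ✓
f: successors {g}; ◇¬q there: g:F. ✗
g: no successors, so ◇◇¬q fails. ✗
Satisfying worlds: {b, c, d, e}.
So ◇◇¬q fails at the other 3 worlds.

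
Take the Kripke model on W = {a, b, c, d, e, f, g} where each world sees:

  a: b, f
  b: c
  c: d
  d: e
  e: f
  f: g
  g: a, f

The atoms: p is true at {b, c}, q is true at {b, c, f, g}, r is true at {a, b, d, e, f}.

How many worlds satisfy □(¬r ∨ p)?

a: successors {b, f}; ¬r ∨ p there: b:T, f:F. ✗
b: successors {c}; ¬r ∨ p there: c:T. ✓
c: successors {d}; ¬r ∨ p there: d:F. ✗
d: successors {e}; ¬r ∨ p there: e:F. ✗
e: successors {f}; ¬r ∨ p there: f:F. ✗
f: successors {g}; ¬r ∨ p there: g:T. ✓
g: successors {a, f}; ¬r ∨ p there: a:F, f:F. ✗
Satisfying worlds: {b, f}.

2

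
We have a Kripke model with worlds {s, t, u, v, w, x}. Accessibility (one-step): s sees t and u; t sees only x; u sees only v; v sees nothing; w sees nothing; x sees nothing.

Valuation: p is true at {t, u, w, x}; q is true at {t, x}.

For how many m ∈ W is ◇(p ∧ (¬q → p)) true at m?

2

s: successors {t, u}; p ∧ (¬q → p) there: t:T, u:T. ✓
t: successors {x}; p ∧ (¬q → p) there: x:T. ✓
u: successors {v}; p ∧ (¬q → p) there: v:F. ✗
v: no successors, so ◇(p ∧ (¬q → p)) fails. ✗
w: no successors, so ◇(p ∧ (¬q → p)) fails. ✗
x: no successors, so ◇(p ∧ (¬q → p)) fails. ✗
Satisfying worlds: {s, t}.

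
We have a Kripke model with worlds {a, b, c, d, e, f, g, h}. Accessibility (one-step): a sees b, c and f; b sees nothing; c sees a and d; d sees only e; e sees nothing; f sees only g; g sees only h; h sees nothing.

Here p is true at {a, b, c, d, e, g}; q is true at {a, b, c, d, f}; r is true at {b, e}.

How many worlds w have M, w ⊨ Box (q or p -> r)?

a: successors {b, c, f}; q or p -> r there: b:T, c:F, f:F. ✗
b: no successors, so Box (q or p -> r) holds vacuously. ✓
c: successors {a, d}; q or p -> r there: a:F, d:F. ✗
d: successors {e}; q or p -> r there: e:T. ✓
e: no successors, so Box (q or p -> r) holds vacuously. ✓
f: successors {g}; q or p -> r there: g:F. ✗
g: successors {h}; q or p -> r there: h:T. ✓
h: no successors, so Box (q or p -> r) holds vacuously. ✓
Satisfying worlds: {b, d, e, g, h}.

5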